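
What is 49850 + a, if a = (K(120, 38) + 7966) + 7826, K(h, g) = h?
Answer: 65762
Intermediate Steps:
a = 15912 (a = (120 + 7966) + 7826 = 8086 + 7826 = 15912)
49850 + a = 49850 + 15912 = 65762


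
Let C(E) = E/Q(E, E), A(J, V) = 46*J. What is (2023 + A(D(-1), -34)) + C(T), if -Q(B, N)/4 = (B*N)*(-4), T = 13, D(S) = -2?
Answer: 401649/208 ≈ 1931.0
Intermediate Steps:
Q(B, N) = 16*B*N (Q(B, N) = -4*B*N*(-4) = -(-16)*B*N = 16*B*N)
C(E) = 1/(16*E) (C(E) = E/((16*E*E)) = E/((16*E²)) = E*(1/(16*E²)) = 1/(16*E))
(2023 + A(D(-1), -34)) + C(T) = (2023 + 46*(-2)) + (1/16)/13 = (2023 - 92) + (1/16)*(1/13) = 1931 + 1/208 = 401649/208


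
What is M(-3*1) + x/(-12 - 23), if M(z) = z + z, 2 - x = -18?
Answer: -46/7 ≈ -6.5714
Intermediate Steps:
x = 20 (x = 2 - 1*(-18) = 2 + 18 = 20)
M(z) = 2*z
M(-3*1) + x/(-12 - 23) = 2*(-3*1) + 20/(-12 - 23) = 2*(-3) + 20/(-35) = -6 - 1/35*20 = -6 - 4/7 = -46/7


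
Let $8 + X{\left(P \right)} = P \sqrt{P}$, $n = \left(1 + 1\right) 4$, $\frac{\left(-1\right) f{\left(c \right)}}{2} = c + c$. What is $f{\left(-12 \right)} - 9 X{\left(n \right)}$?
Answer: $120 - 144 \sqrt{2} \approx -83.647$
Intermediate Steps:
$f{\left(c \right)} = - 4 c$ ($f{\left(c \right)} = - 2 \left(c + c\right) = - 2 \cdot 2 c = - 4 c$)
$n = 8$ ($n = 2 \cdot 4 = 8$)
$X{\left(P \right)} = -8 + P^{\frac{3}{2}}$ ($X{\left(P \right)} = -8 + P \sqrt{P} = -8 + P^{\frac{3}{2}}$)
$f{\left(-12 \right)} - 9 X{\left(n \right)} = \left(-4\right) \left(-12\right) - 9 \left(-8 + 8^{\frac{3}{2}}\right) = 48 - 9 \left(-8 + 16 \sqrt{2}\right) = 48 + \left(72 - 144 \sqrt{2}\right) = 120 - 144 \sqrt{2}$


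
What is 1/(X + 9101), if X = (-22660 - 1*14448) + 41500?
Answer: 1/13493 ≈ 7.4113e-5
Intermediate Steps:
X = 4392 (X = (-22660 - 14448) + 41500 = -37108 + 41500 = 4392)
1/(X + 9101) = 1/(4392 + 9101) = 1/13493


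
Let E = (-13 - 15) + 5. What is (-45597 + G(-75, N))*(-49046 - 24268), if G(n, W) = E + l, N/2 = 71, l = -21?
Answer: 3346124274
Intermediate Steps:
N = 142 (N = 2*71 = 142)
E = -23 (E = -28 + 5 = -23)
G(n, W) = -44 (G(n, W) = -23 - 21 = -44)
(-45597 + G(-75, N))*(-49046 - 24268) = (-45597 - 44)*(-49046 - 24268) = -45641*(-73314) = 3346124274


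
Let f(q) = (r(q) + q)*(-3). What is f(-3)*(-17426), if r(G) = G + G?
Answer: -470502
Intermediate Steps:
r(G) = 2*G
f(q) = -9*q (f(q) = (2*q + q)*(-3) = (3*q)*(-3) = -9*q)
f(-3)*(-17426) = -9*(-3)*(-17426) = 27*(-17426) = -470502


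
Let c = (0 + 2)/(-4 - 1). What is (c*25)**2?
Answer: 100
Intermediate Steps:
c = -2/5 (c = 2/(-5) = 2*(-1/5) = -2/5 ≈ -0.40000)
(c*25)**2 = (-2/5*25)**2 = (-10)**2 = 100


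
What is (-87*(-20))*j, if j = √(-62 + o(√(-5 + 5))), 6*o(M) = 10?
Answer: 580*I*√543 ≈ 13515.0*I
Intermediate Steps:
o(M) = 5/3 (o(M) = (⅙)*10 = 5/3)
j = I*√543/3 (j = √(-62 + 5/3) = √(-181/3) = I*√543/3 ≈ 7.7675*I)
(-87*(-20))*j = (-87*(-20))*(I*√543/3) = 1740*(I*√543/3) = 580*I*√543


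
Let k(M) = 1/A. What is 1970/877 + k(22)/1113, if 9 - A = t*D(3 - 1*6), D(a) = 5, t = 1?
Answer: 8771317/3904404 ≈ 2.2465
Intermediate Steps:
A = 4 (A = 9 - 5 = 4)
k(M) = ¼ (k(M) = 1/4 = ¼)
1970/877 + k(22)/1113 = 1970/877 + (¼)/1113 = 1970*(1/877) + (¼)*(1/1113) = 1970/877 + 1/4452 = 8771317/3904404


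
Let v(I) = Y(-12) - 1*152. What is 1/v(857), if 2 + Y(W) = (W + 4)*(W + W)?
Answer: 1/38 ≈ 0.026316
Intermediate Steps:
Y(W) = -2 + 2*W*(4 + W) (Y(W) = -2 + (W + 4)*(W + W) = -2 + (4 + W)*(2*W) = -2 + 2*W*(4 + W))
v(I) = 38 (v(I) = (-2 + 2*(-12)² + 8*(-12)) - 1*152 = (-2 + 2*144 - 96) - 152 = (-2 + 288 - 96) - 152 = 190 - 152 = 38)
1/v(857) = 1/38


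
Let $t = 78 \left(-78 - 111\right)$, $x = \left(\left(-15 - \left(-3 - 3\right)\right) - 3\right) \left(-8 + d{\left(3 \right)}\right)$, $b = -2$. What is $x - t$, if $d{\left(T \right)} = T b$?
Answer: $14910$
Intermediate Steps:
$d{\left(T \right)} = - 2 T$ ($d{\left(T \right)} = T \left(-2\right) = - 2 T$)
$x = 168$ ($x = \left(\left(-15 - \left(-3 - 3\right)\right) - 3\right) \left(-8 - 6\right) = \left(\left(-15 - -6\right) - 3\right) \left(-8 - 6\right) = \left(\left(-15 + 6\right) - 3\right) \left(-14\right) = \left(-9 - 3\right) \left(-14\right) = \left(-12\right) \left(-14\right) = 168$)
$t = -14742$ ($t = 78 \left(-189\right) = -14742$)
$x - t = 168 - -14742 = 168 + 14742 = 14910$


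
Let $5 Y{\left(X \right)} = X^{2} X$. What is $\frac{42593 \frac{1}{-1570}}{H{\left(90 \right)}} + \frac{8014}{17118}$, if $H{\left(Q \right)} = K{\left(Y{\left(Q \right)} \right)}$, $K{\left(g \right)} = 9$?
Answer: $- \frac{34214953}{13437630} \approx -2.5462$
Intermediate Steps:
$Y{\left(X \right)} = \frac{X^{3}}{5}$ ($Y{\left(X \right)} = \frac{X^{2} X}{5} = \frac{X^{3}}{5}$)
$H{\left(Q \right)} = 9$
$\frac{42593 \frac{1}{-1570}}{H{\left(90 \right)}} + \frac{8014}{17118} = \frac{42593 \frac{1}{-1570}}{9} + \frac{8014}{17118} = 42593 \left(- \frac{1}{1570}\right) \frac{1}{9} + 8014 \cdot \frac{1}{17118} = \left(- \frac{42593}{1570}\right) \frac{1}{9} + \frac{4007}{8559} = - \frac{42593}{14130} + \frac{4007}{8559} = - \frac{34214953}{13437630}$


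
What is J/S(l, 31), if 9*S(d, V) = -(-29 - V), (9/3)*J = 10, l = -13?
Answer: 1/2 ≈ 0.50000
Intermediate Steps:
J = 10/3 (J = (1/3)*10 = 10/3 ≈ 3.3333)
S(d, V) = 29/9 + V/9 (S(d, V) = (-(-29 - V))/9 = (29 + V)/9 = 29/9 + V/9)
J/S(l, 31) = 10/(3*(29/9 + (1/9)*31)) = 10/(3*(29/9 + 31/9)) = 10/(3*(20/3)) = (10/3)*(3/20) = 1/2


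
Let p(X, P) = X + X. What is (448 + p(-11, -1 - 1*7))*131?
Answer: 55806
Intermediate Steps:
p(X, P) = 2*X
(448 + p(-11, -1 - 1*7))*131 = (448 + 2*(-11))*131 = (448 - 22)*131 = 426*131 = 55806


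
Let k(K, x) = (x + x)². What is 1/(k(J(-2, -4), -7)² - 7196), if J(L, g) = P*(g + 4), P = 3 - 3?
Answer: 1/31220 ≈ 3.2031e-5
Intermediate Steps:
P = 0
J(L, g) = 0 (J(L, g) = 0*(g + 4) = 0*(4 + g) = 0)
k(K, x) = 4*x² (k(K, x) = (2*x)² = 4*x²)
1/(k(J(-2, -4), -7)² - 7196) = 1/((4*(-7)²)² - 7196) = 1/((4*49)² - 7196) = 1/(196² - 7196) = 1/(38416 - 7196) = 1/31220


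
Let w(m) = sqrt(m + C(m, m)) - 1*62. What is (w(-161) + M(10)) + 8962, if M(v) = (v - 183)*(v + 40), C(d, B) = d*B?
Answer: 250 + 4*sqrt(1610) ≈ 410.50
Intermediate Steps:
C(d, B) = B*d
w(m) = -62 + sqrt(m + m**2) (w(m) = sqrt(m + m*m) - 1*62 = sqrt(m + m**2) - 62 = -62 + sqrt(m + m**2))
M(v) = (-183 + v)*(40 + v)
(w(-161) + M(10)) + 8962 = ((-62 + sqrt(-161*(1 - 161))) + (-7320 + 10**2 - 143*10)) + 8962 = ((-62 + sqrt(-161*(-160))) + (-7320 + 100 - 1430)) + 8962 = ((-62 + sqrt(25760)) - 8650) + 8962 = ((-62 + 4*sqrt(1610)) - 8650) + 8962 = (-8712 + 4*sqrt(1610)) + 8962 = 250 + 4*sqrt(1610)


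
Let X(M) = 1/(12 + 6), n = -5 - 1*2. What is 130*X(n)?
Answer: 65/9 ≈ 7.2222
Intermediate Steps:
n = -7 (n = -5 - 2 = -7)
X(M) = 1/18
130*X(n) = 130*(1/18) = 65/9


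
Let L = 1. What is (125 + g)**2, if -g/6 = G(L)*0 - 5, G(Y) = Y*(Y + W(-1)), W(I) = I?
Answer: 24025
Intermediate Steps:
G(Y) = Y*(-1 + Y) (G(Y) = Y*(Y - 1) = Y*(-1 + Y))
g = 30 (g = -6*((1*(-1 + 1))*0 - 5) = -6*((1*0)*0 - 5) = -6*(0*0 - 5) = -6*(0 - 5) = -6*(-5) = 30)
(125 + g)**2 = (125 + 30)**2 = 155**2 = 24025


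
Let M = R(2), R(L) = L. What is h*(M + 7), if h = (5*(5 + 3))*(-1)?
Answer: -360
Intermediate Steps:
h = -40 (h = (5*8)*(-1) = 40*(-1) = -40)
M = 2
h*(M + 7) = -40*(2 + 7) = -40*9 = -360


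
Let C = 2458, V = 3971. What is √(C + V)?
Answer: √6429 ≈ 80.181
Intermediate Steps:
√(C + V) = √(2458 + 3971) = √6429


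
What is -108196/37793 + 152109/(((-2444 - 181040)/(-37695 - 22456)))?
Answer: 49395360136589/990630116 ≈ 49863.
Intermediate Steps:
-108196/37793 + 152109/(((-2444 - 181040)/(-37695 - 22456))) = -108196*1/37793 + 152109/((-183484/(-60151))) = -108196/37793 + 152109/((-183484*(-1/60151))) = -108196/37793 + 152109/(26212/8593) = -108196/37793 + 152109*(8593/26212) = -108196/37793 + 1307072637/26212 = 49395360136589/990630116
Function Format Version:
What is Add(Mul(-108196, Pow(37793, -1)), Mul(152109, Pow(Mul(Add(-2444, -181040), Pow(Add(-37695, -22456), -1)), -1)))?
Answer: Rational(49395360136589, 990630116) ≈ 49863.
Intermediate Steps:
Add(Mul(-108196, Pow(37793, -1)), Mul(152109, Pow(Mul(Add(-2444, -181040), Pow(Add(-37695, -22456), -1)), -1))) = Add(Mul(-108196, Rational(1, 37793)), Mul(152109, Pow(Mul(-183484, Pow(-60151, -1)), -1))) = Add(Rational(-108196, 37793), Mul(152109, Pow(Mul(-183484, Rational(-1, 60151)), -1))) = Add(Rational(-108196, 37793), Mul(152109, Pow(Rational(26212, 8593), -1))) = Add(Rational(-108196, 37793), Mul(152109, Rational(8593, 26212))) = Add(Rational(-108196, 37793), Rational(1307072637, 26212)) = Rational(49395360136589, 990630116)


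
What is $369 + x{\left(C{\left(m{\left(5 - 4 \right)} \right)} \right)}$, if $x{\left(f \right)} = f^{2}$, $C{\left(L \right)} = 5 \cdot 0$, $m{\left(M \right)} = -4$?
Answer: $369$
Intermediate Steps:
$C{\left(L \right)} = 0$
$369 + x{\left(C{\left(m{\left(5 - 4 \right)} \right)} \right)} = 369 + 0^{2} = 369 + 0 = 369$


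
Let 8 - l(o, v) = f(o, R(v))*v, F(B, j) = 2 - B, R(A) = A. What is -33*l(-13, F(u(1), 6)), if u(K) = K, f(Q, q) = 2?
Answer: -198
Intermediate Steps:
l(o, v) = 8 - 2*v
-33*l(-13, F(u(1), 6)) = -33*(8 - 2*(2 - 1*1)) = -33*(8 - 2*(2 - 1)) = -33*(8 - 2*1) = -33*(8 - 2) = -33*6 = -198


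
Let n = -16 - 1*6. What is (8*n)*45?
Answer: -7920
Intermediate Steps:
n = -22 (n = -16 - 6 = -22)
(8*n)*45 = (8*(-22))*45 = -176*45 = -7920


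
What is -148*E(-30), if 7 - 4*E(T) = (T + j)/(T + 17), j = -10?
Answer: -1887/13 ≈ -145.15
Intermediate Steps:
E(T) = 7/4 - (-10 + T)/(4*(17 + T)) (E(T) = 7/4 - (T - 10)/(4*(T + 17)) = 7/4 - (-10 + T)/(4*(17 + T)))
-148*E(-30) = -111*(43 + 2*(-30))/(17 - 30) = -111*(43 - 60)/(-13) = -111*(-1)*(-17)/13 = -148*51/52 = -1887/13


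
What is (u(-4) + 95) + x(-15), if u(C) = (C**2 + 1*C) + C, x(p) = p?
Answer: 88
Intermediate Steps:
u(C) = C**2 + 2*C (u(C) = (C**2 + C) + C = (C + C**2) + C = C**2 + 2*C)
(u(-4) + 95) + x(-15) = (-4*(2 - 4) + 95) - 15 = (-4*(-2) + 95) - 15 = (8 + 95) - 15 = 103 - 15 = 88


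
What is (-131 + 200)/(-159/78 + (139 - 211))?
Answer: -1794/1925 ≈ -0.93195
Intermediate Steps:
(-131 + 200)/(-159/78 + (139 - 211)) = 69/(-159*1/78 - 72) = 69/(-53/26 - 72) = 69/(-1925/26) = 69*(-26/1925) = -1794/1925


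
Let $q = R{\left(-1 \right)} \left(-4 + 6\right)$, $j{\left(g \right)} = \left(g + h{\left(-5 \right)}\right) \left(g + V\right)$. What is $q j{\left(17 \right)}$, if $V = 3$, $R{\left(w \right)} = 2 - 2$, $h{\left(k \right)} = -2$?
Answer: $0$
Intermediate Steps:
$R{\left(w \right)} = 0$
$j{\left(g \right)} = \left(-2 + g\right) \left(3 + g\right)$ ($j{\left(g \right)} = \left(g - 2\right) \left(g + 3\right) = \left(-2 + g\right) \left(3 + g\right)$)
$q = 0$ ($q = 0 \left(-4 + 6\right) = 0 \cdot 2 = 0$)
$q j{\left(17 \right)} = 0 \left(-6 + 17 + 17^{2}\right) = 0 \left(-6 + 17 + 289\right) = 0 \cdot 300 = 0$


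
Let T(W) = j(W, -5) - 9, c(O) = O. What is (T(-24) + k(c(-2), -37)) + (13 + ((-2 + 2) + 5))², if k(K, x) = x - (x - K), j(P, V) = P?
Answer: 289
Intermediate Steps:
k(K, x) = K (k(K, x) = x + (K - x) = K)
T(W) = -9 + W (T(W) = W - 9 = -9 + W)
(T(-24) + k(c(-2), -37)) + (13 + ((-2 + 2) + 5))² = ((-9 - 24) - 2) + (13 + ((-2 + 2) + 5))² = (-33 - 2) + (13 + (0 + 5))² = -35 + (13 + 5)² = -35 + 18² = -35 + 324 = 289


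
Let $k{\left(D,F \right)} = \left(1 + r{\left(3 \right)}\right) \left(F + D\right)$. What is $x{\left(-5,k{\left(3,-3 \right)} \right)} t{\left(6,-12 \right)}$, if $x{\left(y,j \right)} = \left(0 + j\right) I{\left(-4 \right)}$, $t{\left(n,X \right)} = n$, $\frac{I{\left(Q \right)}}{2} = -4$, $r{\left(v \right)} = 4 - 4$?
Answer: $0$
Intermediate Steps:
$r{\left(v \right)} = 0$
$I{\left(Q \right)} = -8$ ($I{\left(Q \right)} = 2 \left(-4\right) = -8$)
$k{\left(D,F \right)} = D + F$ ($k{\left(D,F \right)} = \left(1 + 0\right) \left(F + D\right) = 1 \left(D + F\right) = D + F$)
$x{\left(y,j \right)} = - 8 j$ ($x{\left(y,j \right)} = \left(0 + j\right) \left(-8\right) = j \left(-8\right) = - 8 j$)
$x{\left(-5,k{\left(3,-3 \right)} \right)} t{\left(6,-12 \right)} = - 8 \left(3 - 3\right) 6 = \left(-8\right) 0 \cdot 6 = 0 \cdot 6 = 0$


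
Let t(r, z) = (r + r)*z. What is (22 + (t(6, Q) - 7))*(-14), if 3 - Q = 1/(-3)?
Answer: -770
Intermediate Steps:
Q = 10/3 (Q = 3 - 1/(-3) = 3 - 1*(-⅓) = 3 + ⅓ = 10/3 ≈ 3.3333)
t(r, z) = 2*r*z (t(r, z) = (2*r)*z = 2*r*z)
(22 + (t(6, Q) - 7))*(-14) = (22 + (2*6*(10/3) - 7))*(-14) = (22 + (40 - 7))*(-14) = (22 + 33)*(-14) = 55*(-14) = -770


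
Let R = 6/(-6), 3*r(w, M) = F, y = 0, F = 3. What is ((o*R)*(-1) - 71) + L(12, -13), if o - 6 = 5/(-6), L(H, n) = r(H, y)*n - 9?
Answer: -527/6 ≈ -87.833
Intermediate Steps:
r(w, M) = 1 (r(w, M) = (⅓)*3 = 1)
R = -1 (R = 6*(-⅙) = -1)
L(H, n) = -9 + n (L(H, n) = 1*n - 9 = n - 9 = -9 + n)
o = 31/6 (o = 6 + 5/(-6) = 6 + 5*(-⅙) = 6 - ⅚ = 31/6 ≈ 5.1667)
((o*R)*(-1) - 71) + L(12, -13) = (((31/6)*(-1))*(-1) - 71) + (-9 - 13) = (-31/6*(-1) - 71) - 22 = (31/6 - 71) - 22 = -395/6 - 22 = -527/6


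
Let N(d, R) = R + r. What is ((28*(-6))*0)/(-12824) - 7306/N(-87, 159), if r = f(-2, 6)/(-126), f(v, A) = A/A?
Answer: -70812/1541 ≈ -45.952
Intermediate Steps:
f(v, A) = 1
r = -1/126 (r = 1/(-126) = 1*(-1/126) = -1/126 ≈ -0.0079365)
N(d, R) = -1/126 + R (N(d, R) = R - 1/126 = -1/126 + R)
((28*(-6))*0)/(-12824) - 7306/N(-87, 159) = ((28*(-6))*0)/(-12824) - 7306/(-1/126 + 159) = -168*0*(-1/12824) - 7306/20033/126 = 0*(-1/12824) - 7306*126/20033 = 0 - 70812/1541 = -70812/1541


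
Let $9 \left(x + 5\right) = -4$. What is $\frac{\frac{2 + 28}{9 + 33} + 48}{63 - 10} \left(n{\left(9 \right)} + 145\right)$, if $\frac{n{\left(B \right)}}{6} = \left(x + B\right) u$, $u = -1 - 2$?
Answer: $\frac{27621}{371} \approx 74.45$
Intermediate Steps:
$u = -3$ ($u = -1 - 2 = -3$)
$x = - \frac{49}{9}$ ($x = -5 + \frac{1}{9} \left(-4\right) = -5 - \frac{4}{9} = - \frac{49}{9} \approx -5.4444$)
$n{\left(B \right)} = 98 - 18 B$ ($n{\left(B \right)} = 6 \left(- \frac{49}{9} + B\right) \left(-3\right) = 6 \left(\frac{49}{3} - 3 B\right) = 98 - 18 B$)
$\frac{\frac{2 + 28}{9 + 33} + 48}{63 - 10} \left(n{\left(9 \right)} + 145\right) = \frac{\frac{2 + 28}{9 + 33} + 48}{63 - 10} \left(\left(98 - 162\right) + 145\right) = \frac{\frac{30}{42} + 48}{53} \left(\left(98 - 162\right) + 145\right) = \left(30 \cdot \frac{1}{42} + 48\right) \frac{1}{53} \left(-64 + 145\right) = \left(\frac{5}{7} + 48\right) \frac{1}{53} \cdot 81 = \frac{341}{7} \cdot \frac{1}{53} \cdot 81 = \frac{341}{371} \cdot 81 = \frac{27621}{371}$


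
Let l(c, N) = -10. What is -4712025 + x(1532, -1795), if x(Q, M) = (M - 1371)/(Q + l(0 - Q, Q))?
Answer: -3585852608/761 ≈ -4.7120e+6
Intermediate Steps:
x(Q, M) = (-1371 + M)/(-10 + Q) (x(Q, M) = (M - 1371)/(Q - 10) = (-1371 + M)/(-10 + Q))
-4712025 + x(1532, -1795) = -4712025 + (-1371 - 1795)/(-10 + 1532) = -4712025 - 3166/1522 = -4712025 + (1/1522)*(-3166) = -4712025 - 1583/761 = -3585852608/761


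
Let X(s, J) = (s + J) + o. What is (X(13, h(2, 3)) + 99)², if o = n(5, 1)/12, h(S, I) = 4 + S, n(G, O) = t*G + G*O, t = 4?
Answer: 2076481/144 ≈ 14420.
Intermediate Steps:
n(G, O) = 4*G + G*O
o = 25/12 (o = (5*(4 + 1))/12 = (5*5)*(1/12) = 25*(1/12) = 25/12 ≈ 2.0833)
X(s, J) = 25/12 + J + s (X(s, J) = (s + J) + 25/12 = (J + s) + 25/12 = 25/12 + J + s)
(X(13, h(2, 3)) + 99)² = ((25/12 + (4 + 2) + 13) + 99)² = ((25/12 + 6 + 13) + 99)² = (253/12 + 99)² = (1441/12)² = 2076481/144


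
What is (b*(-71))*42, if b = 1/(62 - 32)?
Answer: -497/5 ≈ -99.400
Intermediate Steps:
b = 1/30 ≈ 0.033333
(b*(-71))*42 = ((1/30)*(-71))*42 = -71/30*42 = -497/5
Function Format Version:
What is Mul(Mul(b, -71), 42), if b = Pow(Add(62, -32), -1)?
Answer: Rational(-497, 5) ≈ -99.400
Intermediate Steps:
b = Rational(1, 30) (b = Pow(30, -1) = Rational(1, 30) ≈ 0.033333)
Mul(Mul(b, -71), 42) = Mul(Mul(Rational(1, 30), -71), 42) = Mul(Rational(-71, 30), 42) = Rational(-497, 5)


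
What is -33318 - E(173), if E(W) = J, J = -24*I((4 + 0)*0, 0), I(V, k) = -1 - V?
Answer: -33342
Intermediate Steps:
J = 24 (J = -24*(-1 - (4 + 0)*0) = -24*(-1 - 4*0) = -24*(-1 - 1*0) = -24*(-1 + 0) = -24*(-1) = 24)
E(W) = 24
-33318 - E(173) = -33318 - 1*24 = -33318 - 24 = -33342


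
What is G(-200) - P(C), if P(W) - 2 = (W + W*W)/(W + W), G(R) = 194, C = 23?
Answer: 180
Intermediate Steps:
P(W) = 2 + (W + W²)/(2*W) (P(W) = 2 + (W + W*W)/(W + W) = 2 + (W + W²)/((2*W)) = 2 + (W + W²)*(1/(2*W)) = 2 + (W + W²)/(2*W))
G(-200) - P(C) = 194 - (5/2 + (½)*23) = 194 - (5/2 + 23/2) = 194 - 1*14 = 194 - 14 = 180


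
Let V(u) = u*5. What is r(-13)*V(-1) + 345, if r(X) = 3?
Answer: 330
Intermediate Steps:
V(u) = 5*u
r(-13)*V(-1) + 345 = 3*(5*(-1)) + 345 = 3*(-5) + 345 = -15 + 345 = 330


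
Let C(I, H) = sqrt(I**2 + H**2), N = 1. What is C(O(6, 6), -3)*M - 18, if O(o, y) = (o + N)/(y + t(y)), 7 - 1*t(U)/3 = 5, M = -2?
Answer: -18 - sqrt(1345)/6 ≈ -24.112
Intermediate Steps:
t(U) = 6 (t(U) = 21 - 3*5 = 21 - 15 = 6)
O(o, y) = (1 + o)/(6 + y) (O(o, y) = (o + 1)/(y + 6) = (1 + o)/(6 + y))
C(I, H) = sqrt(H**2 + I**2)
C(O(6, 6), -3)*M - 18 = sqrt((-3)**2 + ((1 + 6)/(6 + 6))**2)*(-2) - 18 = sqrt(9 + (7/12)**2)*(-2) - 18 = sqrt(9 + 49/144)*(-2) - 18 = sqrt(1345/144)*(-2) - 18 = (sqrt(1345)/12)*(-2) - 18 = -sqrt(1345)/6 - 18 = -18 - sqrt(1345)/6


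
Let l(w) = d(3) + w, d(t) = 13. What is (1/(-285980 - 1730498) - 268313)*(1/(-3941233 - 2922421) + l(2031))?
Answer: -1084359870723577167375/1977201041516 ≈ -5.4843e+8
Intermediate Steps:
l(w) = 13 + w
(1/(-285980 - 1730498) - 268313)*(1/(-3941233 - 2922421) + l(2031)) = (1/(-285980 - 1730498) - 268313)*(1/(-3941233 - 2922421) + (13 + 2031)) = (1/(-2016478) - 268313)*(1/(-6863654) + 2044) = (-1/2016478 - 268313)*(-1/6863654 + 2044) = -541047261615/2016478*14029308775/6863654 = -1084359870723577167375/1977201041516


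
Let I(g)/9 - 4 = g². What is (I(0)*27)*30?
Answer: 29160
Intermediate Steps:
I(g) = 36 + 9*g²
(I(0)*27)*30 = ((36 + 9*0²)*27)*30 = ((36 + 9*0)*27)*30 = ((36 + 0)*27)*30 = (36*27)*30 = 972*30 = 29160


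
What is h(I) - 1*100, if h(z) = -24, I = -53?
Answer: -124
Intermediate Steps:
h(I) - 1*100 = -24 - 1*100 = -24 - 100 = -124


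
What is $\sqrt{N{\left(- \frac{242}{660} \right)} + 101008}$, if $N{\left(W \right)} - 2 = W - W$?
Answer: $\sqrt{101010} \approx 317.82$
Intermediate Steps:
$N{\left(W \right)} = 2$ ($N{\left(W \right)} = 2 + \left(W - W\right) = 2 + 0 = 2$)
$\sqrt{N{\left(- \frac{242}{660} \right)} + 101008} = \sqrt{2 + 101008} = \sqrt{101010}$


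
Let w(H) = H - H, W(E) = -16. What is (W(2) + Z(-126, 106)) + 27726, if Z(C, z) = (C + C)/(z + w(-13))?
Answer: 1468504/53 ≈ 27708.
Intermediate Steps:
w(H) = 0
Z(C, z) = 2*C/z (Z(C, z) = (C + C)/(z + 0) = (2*C)/z = 2*C/z)
(W(2) + Z(-126, 106)) + 27726 = (-16 + 2*(-126)/106) + 27726 = (-16 + 2*(-126)*(1/106)) + 27726 = (-16 - 126/53) + 27726 = -974/53 + 27726 = 1468504/53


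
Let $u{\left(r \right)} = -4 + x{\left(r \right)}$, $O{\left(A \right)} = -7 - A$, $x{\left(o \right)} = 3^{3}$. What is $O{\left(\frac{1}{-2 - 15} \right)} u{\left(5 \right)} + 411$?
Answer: $\frac{4273}{17} \approx 251.35$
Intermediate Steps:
$x{\left(o \right)} = 27$
$u{\left(r \right)} = 23$ ($u{\left(r \right)} = -4 + 27 = 23$)
$O{\left(\frac{1}{-2 - 15} \right)} u{\left(5 \right)} + 411 = \left(-7 - \frac{1}{-2 - 15}\right) 23 + 411 = \left(-7 - \frac{1}{-17}\right) 23 + 411 = \left(-7 - - \frac{1}{17}\right) 23 + 411 = \left(-7 + \frac{1}{17}\right) 23 + 411 = \left(- \frac{118}{17}\right) 23 + 411 = - \frac{2714}{17} + 411 = \frac{4273}{17}$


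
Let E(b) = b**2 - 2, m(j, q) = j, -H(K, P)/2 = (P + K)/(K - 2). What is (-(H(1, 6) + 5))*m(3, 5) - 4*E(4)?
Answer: -113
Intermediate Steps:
H(K, P) = -2*(K + P)/(-2 + K) (H(K, P) = -2*(P + K)/(K - 2) = -2*(K + P)/(-2 + K))
E(b) = -2 + b**2
(-(H(1, 6) + 5))*m(3, 5) - 4*E(4) = -(2*(-1*1 - 1*6)/(-2 + 1) + 5)*3 - 4*(-2 + 4**2) = -(2*(-1 - 6)/(-1) + 5)*3 - 4*(-2 + 16) = -(2*(-1)*(-7) + 5)*3 - 4*14 = -(14 + 5)*3 - 56 = -1*19*3 - 56 = -19*3 - 56 = -57 - 56 = -113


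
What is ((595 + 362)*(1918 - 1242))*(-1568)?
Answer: -1014389376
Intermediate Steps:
((595 + 362)*(1918 - 1242))*(-1568) = (957*676)*(-1568) = 646932*(-1568) = -1014389376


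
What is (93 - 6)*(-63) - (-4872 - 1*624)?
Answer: 15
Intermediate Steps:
(93 - 6)*(-63) - (-4872 - 1*624) = 87*(-63) - (-4872 - 624) = -5481 - 1*(-5496) = -5481 + 5496 = 15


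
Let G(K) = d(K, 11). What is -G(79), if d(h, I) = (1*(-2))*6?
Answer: 12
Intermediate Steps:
d(h, I) = -12 (d(h, I) = -2*6 = -12)
G(K) = -12
-G(79) = -1*(-12) = 12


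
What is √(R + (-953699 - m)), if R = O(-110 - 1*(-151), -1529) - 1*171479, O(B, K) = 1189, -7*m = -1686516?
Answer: I*√66881073/7 ≈ 1168.3*I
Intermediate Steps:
m = 1686516/7 (m = -⅐*(-1686516) = 1686516/7 ≈ 2.4093e+5)
R = -170290 (R = 1189 - 1*171479 = 1189 - 171479 = -170290)
√(R + (-953699 - m)) = √(-170290 + (-953699 - 1*1686516/7)) = √(-170290 + (-953699 - 1686516/7)) = √(-170290 - 8362409/7) = √(-9554439/7) = I*√66881073/7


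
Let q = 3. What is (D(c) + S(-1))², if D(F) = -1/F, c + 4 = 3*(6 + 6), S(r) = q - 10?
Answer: 50625/1024 ≈ 49.438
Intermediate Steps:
S(r) = -7 (S(r) = 3 - 10 = -7)
c = 32 (c = -4 + 3*(6 + 6) = -4 + 3*12 = -4 + 36 = 32)
(D(c) + S(-1))² = (-1/32 - 7)² = (-225/32)² = 50625/1024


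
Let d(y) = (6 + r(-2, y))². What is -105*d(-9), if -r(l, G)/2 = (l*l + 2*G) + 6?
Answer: -50820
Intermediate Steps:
r(l, G) = -12 - 4*G - 2*l² (r(l, G) = -2*((l*l + 2*G) + 6) = -2*((l² + 2*G) + 6) = -2*(6 + l² + 2*G) = -12 - 4*G - 2*l²)
d(y) = (-14 - 4*y)² (d(y) = (6 + (-12 - 4*y - 2*(-2)²))² = (6 + (-12 - 4*y - 2*4))² = (6 + (-12 - 4*y - 8))² = (6 + (-20 - 4*y))² = (-14 - 4*y)²)
-105*d(-9) = -420*(7 + 2*(-9))² = -420*(7 - 18)² = -420*(-11)² = -420*121 = -105*484 = -50820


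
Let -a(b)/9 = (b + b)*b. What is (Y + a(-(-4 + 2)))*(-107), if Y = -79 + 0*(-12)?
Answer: 16157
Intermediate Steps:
a(b) = -18*b**2 (a(b) = -9*(b + b)*b = -9*2*b*b = -18*b**2)
Y = -79 (Y = -79 + 0 = -79)
(Y + a(-(-4 + 2)))*(-107) = (-79 - 18*(-4 + 2)**2)*(-107) = (-79 - 18*(-1*(-2))**2)*(-107) = (-79 - 18*2**2)*(-107) = (-79 - 18*4)*(-107) = (-79 - 72)*(-107) = -151*(-107) = 16157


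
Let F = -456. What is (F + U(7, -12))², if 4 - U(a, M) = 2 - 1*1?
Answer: 205209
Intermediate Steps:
U(a, M) = 3 (U(a, M) = 4 - (2 - 1*1) = 4 - (2 - 1) = 4 - 1*1 = 4 - 1 = 3)
(F + U(7, -12))² = (-456 + 3)² = (-453)² = 205209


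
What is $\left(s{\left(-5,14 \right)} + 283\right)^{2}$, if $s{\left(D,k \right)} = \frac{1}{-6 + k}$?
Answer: $\frac{5130225}{64} \approx 80160.0$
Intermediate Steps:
$\left(s{\left(-5,14 \right)} + 283\right)^{2} = \left(\frac{1}{-6 + 14} + 283\right)^{2} = \left(\frac{1}{8} + 283\right)^{2} = \left(\frac{2265}{8}\right)^{2} = \frac{5130225}{64}$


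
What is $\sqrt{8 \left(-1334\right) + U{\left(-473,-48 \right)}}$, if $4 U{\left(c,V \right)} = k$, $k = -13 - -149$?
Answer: $3 i \sqrt{1182} \approx 103.14 i$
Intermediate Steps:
$k = 136$ ($k = -13 + 149 = 136$)
$U{\left(c,V \right)} = 34$ ($U{\left(c,V \right)} = \frac{1}{4} \cdot 136 = 34$)
$\sqrt{8 \left(-1334\right) + U{\left(-473,-48 \right)}} = \sqrt{8 \left(-1334\right) + 34} = \sqrt{-10672 + 34} = \sqrt{-10638} = 3 i \sqrt{1182}$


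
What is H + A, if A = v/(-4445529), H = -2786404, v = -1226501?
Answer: -12387038561215/4445529 ≈ -2.7864e+6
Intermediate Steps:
A = 1226501/4445529 (A = -1226501/(-4445529) = -1226501*(-1/4445529) = 1226501/4445529 ≈ 0.27590)
H + A = -2786404 + 1226501/4445529 = -12387038561215/4445529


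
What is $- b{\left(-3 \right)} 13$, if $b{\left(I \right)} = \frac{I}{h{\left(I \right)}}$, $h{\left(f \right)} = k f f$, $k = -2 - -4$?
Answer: $\frac{13}{6} \approx 2.1667$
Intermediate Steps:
$k = 2$ ($k = -2 + 4 = 2$)
$h{\left(f \right)} = 2 f^{2}$ ($h{\left(f \right)} = 2 f f = 2 f^{2}$)
$b{\left(I \right)} = \frac{1}{2 I}$ ($b{\left(I \right)} = \frac{I}{2 I^{2}} = I \frac{1}{2 I^{2}} = \frac{1}{2 I}$)
$- b{\left(-3 \right)} 13 = - \frac{1}{2 \left(-3\right)} 13 = - \frac{-1}{2 \cdot 3} \cdot 13 = \left(-1\right) \left(- \frac{1}{6}\right) 13 = \frac{1}{6} \cdot 13 = \frac{13}{6}$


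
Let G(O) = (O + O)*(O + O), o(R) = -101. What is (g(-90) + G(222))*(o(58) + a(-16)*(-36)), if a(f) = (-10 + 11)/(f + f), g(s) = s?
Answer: -78719877/4 ≈ -1.9680e+7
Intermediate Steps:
G(O) = 4*O² (G(O) = (2*O)*(2*O) = 4*O²)
a(f) = 1/(2*f)
(g(-90) + G(222))*(o(58) + a(-16)*(-36)) = (-90 + 4*222²)*(-101 + ((½)/(-16))*(-36)) = (-90 + 4*49284)*(-101 + ((½)*(-1/16))*(-36)) = (-90 + 197136)*(-101 - 1/32*(-36)) = 197046*(-101 + 9/8) = 197046*(-799/8) = -78719877/4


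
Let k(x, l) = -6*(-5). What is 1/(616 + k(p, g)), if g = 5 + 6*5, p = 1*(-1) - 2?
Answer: 1/646 ≈ 0.0015480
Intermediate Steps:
p = -3 (p = -1 - 2 = -3)
g = 35 (g = 5 + 30 = 35)
k(x, l) = 30
1/(616 + k(p, g)) = 1/(616 + 30) = 1/646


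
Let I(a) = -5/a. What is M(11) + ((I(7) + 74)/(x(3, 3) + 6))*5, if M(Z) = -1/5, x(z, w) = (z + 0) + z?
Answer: 4247/140 ≈ 30.336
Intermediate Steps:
x(z, w) = 2*z (x(z, w) = z + z = 2*z)
M(Z) = -⅕ (M(Z) = -1*⅕ = -⅕)
M(11) + ((I(7) + 74)/(x(3, 3) + 6))*5 = -⅕ + ((-5/7 + 74)/(2*3 + 6))*5 = -⅕ + ((-5*⅐ + 74)/(6 + 6))*5 = -⅕ + ((-5/7 + 74)/12)*5 = -⅕ + ((513/7)*(1/12))*5 = -⅕ + (171/28)*5 = -⅕ + 855/28 = 4247/140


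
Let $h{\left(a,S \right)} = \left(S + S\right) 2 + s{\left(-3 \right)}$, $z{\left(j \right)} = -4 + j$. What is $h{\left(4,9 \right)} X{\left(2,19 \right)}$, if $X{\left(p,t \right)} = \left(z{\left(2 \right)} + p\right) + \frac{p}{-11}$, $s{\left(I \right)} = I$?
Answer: $-6$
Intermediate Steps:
$h{\left(a,S \right)} = -3 + 4 S$ ($h{\left(a,S \right)} = \left(S + S\right) 2 - 3 = 2 S 2 - 3 = 4 S - 3 = -3 + 4 S$)
$X{\left(p,t \right)} = -2 + \frac{10 p}{11}$ ($X{\left(p,t \right)} = \left(\left(-4 + 2\right) + p\right) + \frac{p}{-11} = \left(-2 + p\right) + p \left(- \frac{1}{11}\right) = \left(-2 + p\right) - \frac{p}{11} = -2 + \frac{10 p}{11}$)
$h{\left(4,9 \right)} X{\left(2,19 \right)} = \left(-3 + 4 \cdot 9\right) \left(-2 + \frac{10}{11} \cdot 2\right) = \left(-3 + 36\right) \left(-2 + \frac{20}{11}\right) = 33 \left(- \frac{2}{11}\right) = -6$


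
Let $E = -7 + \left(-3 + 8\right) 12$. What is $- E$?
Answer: $-53$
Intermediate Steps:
$E = 53$ ($E = -7 + 5 \cdot 12 = -7 + 60 = 53$)
$- E = \left(-1\right) 53 = -53$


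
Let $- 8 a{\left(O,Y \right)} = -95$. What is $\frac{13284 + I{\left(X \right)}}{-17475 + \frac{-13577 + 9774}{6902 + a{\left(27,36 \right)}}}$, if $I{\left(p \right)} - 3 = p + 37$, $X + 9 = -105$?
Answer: $- \frac{730658310}{966590149} \approx -0.75591$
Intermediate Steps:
$X = -114$ ($X = -9 - 105 = -114$)
$a{\left(O,Y \right)} = \frac{95}{8}$ ($a{\left(O,Y \right)} = \left(- \frac{1}{8}\right) \left(-95\right) = \frac{95}{8}$)
$I{\left(p \right)} = 40 + p$ ($I{\left(p \right)} = 3 + \left(p + 37\right) = 3 + \left(37 + p\right) = 40 + p$)
$\frac{13284 + I{\left(X \right)}}{-17475 + \frac{-13577 + 9774}{6902 + a{\left(27,36 \right)}}} = \frac{13284 + \left(40 - 114\right)}{-17475 + \frac{-13577 + 9774}{6902 + \frac{95}{8}}} = \frac{13284 - 74}{-17475 - \frac{3803}{\frac{55311}{8}}} = \frac{13210}{-17475 - \frac{30424}{55311}} = \frac{13210}{- \frac{966590149}{55311}} = 13210 \left(- \frac{55311}{966590149}\right) = - \frac{730658310}{966590149}$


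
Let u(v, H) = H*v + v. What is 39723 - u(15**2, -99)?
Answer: 61773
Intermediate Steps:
u(v, H) = v + H*v
39723 - u(15**2, -99) = 39723 - 15**2*(1 - 99) = 39723 - 225*(-98) = 39723 - 1*(-22050) = 39723 + 22050 = 61773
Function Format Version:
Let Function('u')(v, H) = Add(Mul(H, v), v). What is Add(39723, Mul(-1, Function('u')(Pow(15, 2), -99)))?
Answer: 61773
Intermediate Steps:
Function('u')(v, H) = Add(v, Mul(H, v))
Add(39723, Mul(-1, Function('u')(Pow(15, 2), -99))) = Add(39723, Mul(-1, Mul(Pow(15, 2), Add(1, -99)))) = Add(39723, Mul(-1, Mul(225, -98))) = Add(39723, Mul(-1, -22050)) = Add(39723, 22050) = 61773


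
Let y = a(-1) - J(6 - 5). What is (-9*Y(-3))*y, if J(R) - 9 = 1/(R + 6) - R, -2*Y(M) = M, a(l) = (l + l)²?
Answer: 783/14 ≈ 55.929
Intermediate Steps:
a(l) = 4*l² (a(l) = (2*l)² = 4*l²)
Y(M) = -M/2
J(R) = 9 + 1/(6 + R) - R (J(R) = 9 + (1/(R + 6) - R) = 9 + (1/(6 + R) - R) = 9 + 1/(6 + R) - R)
y = -29/7 (y = 4*(-1)² - (55 - (6 - 5)² + 3*(6 - 5))/(6 + (6 - 5)) = 4*1 - (55 - 1*1² + 3*1)/(6 + 1) = 4 - (55 - 1*1 + 3)/7 = 4 - (55 - 1 + 3)/7 = 4 - 57/7 = -29/7 ≈ -4.1429)
(-9*Y(-3))*y = -(-9)*(-3)/2*(-29/7) = -9*3/2*(-29/7) = -27/2*(-29/7) = 783/14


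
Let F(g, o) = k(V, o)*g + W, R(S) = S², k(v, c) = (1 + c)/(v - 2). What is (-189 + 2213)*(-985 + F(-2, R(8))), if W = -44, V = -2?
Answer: -2016916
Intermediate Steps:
k(v, c) = (1 + c)/(-2 + v)
F(g, o) = -44 + g*(-¼ - o/4) (F(g, o) = ((1 + o)/(-2 - 2))*g - 44 = ((1 + o)/(-4))*g - 44 = (-(1 + o)/4)*g - 44 = (-¼ - o/4)*g - 44 = g*(-¼ - o/4) - 44 = -44 + g*(-¼ - o/4))
(-189 + 2213)*(-985 + F(-2, R(8))) = (-189 + 2213)*(-985 + (-44 - ¼*(-2)*(1 + 8²))) = 2024*(-985 + (-44 - ¼*(-2)*(1 + 64))) = 2024*(-985 + (-44 - ¼*(-2)*65)) = 2024*(-985 + (-44 + 65/2)) = 2024*(-985 - 23/2) = 2024*(-1993/2) = -2016916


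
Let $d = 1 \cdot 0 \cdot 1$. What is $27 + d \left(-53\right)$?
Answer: $27$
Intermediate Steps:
$d = 0$ ($d = 0 \cdot 1 = 0$)
$27 + d \left(-53\right) = 27 + 0 \left(-53\right) = 27 + 0 = 27$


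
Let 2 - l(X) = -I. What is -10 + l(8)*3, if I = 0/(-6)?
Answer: -4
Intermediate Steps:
I = 0 (I = 0*(-⅙) = 0)
l(X) = 2 (l(X) = 2 - (-1)*0 = 2 - 1*0 = 2 + 0 = 2)
-10 + l(8)*3 = -10 + 2*3 = -10 + 6 = -4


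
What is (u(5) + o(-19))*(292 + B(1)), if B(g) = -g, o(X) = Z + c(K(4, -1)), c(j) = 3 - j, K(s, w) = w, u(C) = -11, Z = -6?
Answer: -3783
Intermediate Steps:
o(X) = -2 (o(X) = -6 + (3 - 1*(-1)) = -6 + (3 + 1) = -6 + 4 = -2)
(u(5) + o(-19))*(292 + B(1)) = (-11 - 2)*(292 - 1*1) = -13*(292 - 1) = -13*291 = -3783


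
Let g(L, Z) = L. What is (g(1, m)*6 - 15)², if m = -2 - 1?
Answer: 81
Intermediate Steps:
m = -3
(g(1, m)*6 - 15)² = (1*6 - 15)² = (6 - 15)² = (-9)² = 81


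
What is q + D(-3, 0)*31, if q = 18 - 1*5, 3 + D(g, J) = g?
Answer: -173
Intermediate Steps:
D(g, J) = -3 + g
q = 13 (q = 18 - 5 = 13)
q + D(-3, 0)*31 = 13 + (-3 - 3)*31 = 13 - 6*31 = 13 - 186 = -173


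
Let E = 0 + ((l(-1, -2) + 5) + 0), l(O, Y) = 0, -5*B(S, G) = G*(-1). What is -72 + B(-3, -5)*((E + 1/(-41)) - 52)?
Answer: -1024/41 ≈ -24.976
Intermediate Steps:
B(S, G) = G/5 (B(S, G) = -G*(-1)/5 = -(-1)*G/5 = G/5)
E = 5 (E = 0 + ((0 + 5) + 0) = 0 + (5 + 0) = 0 + 5 = 5)
-72 + B(-3, -5)*((E + 1/(-41)) - 52) = -72 + ((⅕)*(-5))*((5 + 1/(-41)) - 52) = -72 - ((5 - 1/41) - 52) = -72 - (204/41 - 52) = -72 - 1*(-1928/41) = -72 + 1928/41 = -1024/41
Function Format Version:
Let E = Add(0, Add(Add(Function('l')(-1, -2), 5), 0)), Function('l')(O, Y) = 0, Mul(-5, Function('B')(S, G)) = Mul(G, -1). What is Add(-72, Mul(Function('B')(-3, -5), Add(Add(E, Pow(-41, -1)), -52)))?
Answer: Rational(-1024, 41) ≈ -24.976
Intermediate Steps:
Function('B')(S, G) = Mul(Rational(1, 5), G) (Function('B')(S, G) = Mul(Rational(-1, 5), Mul(G, -1)) = Mul(Rational(-1, 5), Mul(-1, G)) = Mul(Rational(1, 5), G))
E = 5 (E = Add(0, Add(Add(0, 5), 0)) = Add(0, Add(5, 0)) = Add(0, 5) = 5)
Add(-72, Mul(Function('B')(-3, -5), Add(Add(E, Pow(-41, -1)), -52))) = Add(-72, Mul(Mul(Rational(1, 5), -5), Add(Add(5, Pow(-41, -1)), -52))) = Add(-72, Mul(-1, Add(Add(5, Rational(-1, 41)), -52))) = Add(-72, Mul(-1, Add(Rational(204, 41), -52))) = Add(-72, Mul(-1, Rational(-1928, 41))) = Add(-72, Rational(1928, 41)) = Rational(-1024, 41)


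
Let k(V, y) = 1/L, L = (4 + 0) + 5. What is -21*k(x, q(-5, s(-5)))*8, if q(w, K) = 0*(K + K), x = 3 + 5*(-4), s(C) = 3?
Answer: -56/3 ≈ -18.667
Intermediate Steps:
L = 9 (L = 4 + 5 = 9)
x = -17 (x = 3 - 20 = -17)
q(w, K) = 0 (q(w, K) = 0*(2*K) = 0)
k(V, y) = ⅑ (k(V, y) = 1/9 = ⅑)
-21*k(x, q(-5, s(-5)))*8 = -21*⅑*8 = -7/3*8 = -56/3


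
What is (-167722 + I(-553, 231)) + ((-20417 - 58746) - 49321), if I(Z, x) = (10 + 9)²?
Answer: -295845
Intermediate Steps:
I(Z, x) = 361 (I(Z, x) = 19² = 361)
(-167722 + I(-553, 231)) + ((-20417 - 58746) - 49321) = (-167722 + 361) + ((-20417 - 58746) - 49321) = -167361 + (-79163 - 49321) = -167361 - 128484 = -295845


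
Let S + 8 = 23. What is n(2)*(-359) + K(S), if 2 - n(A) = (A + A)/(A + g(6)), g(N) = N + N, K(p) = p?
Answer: -4203/7 ≈ -600.43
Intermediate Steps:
S = 15 (S = -8 + 23 = 15)
g(N) = 2*N
n(A) = 2 - 2*A/(12 + A) (n(A) = 2 - (A + A)/(A + 2*6) = 2 - 2*A/(A + 12) = 2 - 2*A/(12 + A))
n(2)*(-359) + K(S) = (24/(12 + 2))*(-359) + 15 = (24/14)*(-359) + 15 = (24*(1/14))*(-359) + 15 = (12/7)*(-359) + 15 = -4308/7 + 15 = -4203/7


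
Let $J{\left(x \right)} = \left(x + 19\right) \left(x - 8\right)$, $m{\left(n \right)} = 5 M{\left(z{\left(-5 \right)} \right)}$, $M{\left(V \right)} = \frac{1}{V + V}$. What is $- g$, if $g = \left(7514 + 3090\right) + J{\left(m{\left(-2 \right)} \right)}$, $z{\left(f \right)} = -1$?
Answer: $- \frac{41723}{4} \approx -10431.0$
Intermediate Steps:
$M{\left(V \right)} = \frac{1}{2 V}$
$m{\left(n \right)} = - \frac{5}{2}$ ($m{\left(n \right)} = 5 \frac{1}{2 \left(-1\right)} = 5 \cdot \frac{1}{2} \left(-1\right) = 5 \left(- \frac{1}{2}\right) = - \frac{5}{2}$)
$J{\left(x \right)} = \left(-8 + x\right) \left(19 + x\right)$ ($J{\left(x \right)} = \left(19 + x\right) \left(-8 + x\right) = \left(-8 + x\right) \left(19 + x\right)$)
$g = \frac{41723}{4}$ ($g = \left(7514 + 3090\right) + \left(-152 + \left(- \frac{5}{2}\right)^{2} + 11 \left(- \frac{5}{2}\right)\right) = 10604 - \frac{693}{4} = \frac{41723}{4} \approx 10431.0$)
$- g = \left(-1\right) \frac{41723}{4} = - \frac{41723}{4}$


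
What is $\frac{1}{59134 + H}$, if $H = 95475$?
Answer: $\frac{1}{154609} \approx 6.4679 \cdot 10^{-6}$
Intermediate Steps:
$\frac{1}{59134 + H} = \frac{1}{59134 + 95475} = \frac{1}{154609}$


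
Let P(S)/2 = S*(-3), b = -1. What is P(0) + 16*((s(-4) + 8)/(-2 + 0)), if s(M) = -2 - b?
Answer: -56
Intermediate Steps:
s(M) = -1 (s(M) = -2 - 1*(-1) = -2 + 1 = -1)
P(S) = -6*S (P(S) = 2*(S*(-3)) = 2*(-3*S) = -6*S)
P(0) + 16*((s(-4) + 8)/(-2 + 0)) = -6*0 + 16*((-1 + 8)/(-2 + 0)) = 0 + 16*(7/(-2)) = 0 + 16*(7*(-½)) = 0 + 16*(-7/2) = 0 - 56 = -56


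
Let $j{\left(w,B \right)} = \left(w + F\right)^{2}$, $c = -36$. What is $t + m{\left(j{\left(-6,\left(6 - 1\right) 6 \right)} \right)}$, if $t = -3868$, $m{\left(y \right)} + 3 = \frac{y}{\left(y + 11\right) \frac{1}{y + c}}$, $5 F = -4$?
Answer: $- \frac{138189089}{35775} \approx -3862.7$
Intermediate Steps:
$F = - \frac{4}{5}$ ($F = \frac{1}{5} \left(-4\right) = - \frac{4}{5} \approx -0.8$)
$j{\left(w,B \right)} = \left(- \frac{4}{5} + w\right)^{2}$ ($j{\left(w,B \right)} = \left(w - \frac{4}{5}\right)^{2} = \left(- \frac{4}{5} + w\right)^{2}$)
$m{\left(y \right)} = -3 + \frac{y \left(-36 + y\right)}{11 + y}$ ($m{\left(y \right)} = -3 + \frac{y}{\left(y + 11\right) \frac{1}{y - 36}} = -3 + \frac{y}{\left(11 + y\right) \frac{1}{-36 + y}} = -3 + \frac{y}{\frac{1}{-36 + y} \left(11 + y\right)} = -3 + y \frac{-36 + y}{11 + y} = -3 + \frac{y \left(-36 + y\right)}{11 + y}$)
$t + m{\left(j{\left(-6,\left(6 - 1\right) 6 \right)} \right)} = -3868 + \frac{-33 + \left(\frac{\left(-4 + 5 \left(-6\right)\right)^{2}}{25}\right)^{2} - 39 \frac{\left(-4 + 5 \left(-6\right)\right)^{2}}{25}}{11 + \frac{\left(-4 + 5 \left(-6\right)\right)^{2}}{25}} = -3868 + \frac{-33 + \left(\frac{\left(-4 - 30\right)^{2}}{25}\right)^{2} - 39 \frac{\left(-4 - 30\right)^{2}}{25}}{11 + \frac{\left(-4 - 30\right)^{2}}{25}} = -3868 + \frac{-33 + \left(\frac{\left(-34\right)^{2}}{25}\right)^{2} - 39 \frac{\left(-34\right)^{2}}{25}}{11 + \frac{\left(-34\right)^{2}}{25}} = -3868 + \frac{-33 + \left(\frac{1}{25} \cdot 1156\right)^{2} - 39 \cdot \frac{1}{25} \cdot 1156}{11 + \frac{1}{25} \cdot 1156} = -3868 + \frac{-33 + \left(\frac{1156}{25}\right)^{2} - \frac{45084}{25}}{11 + \frac{1156}{25}} = -3868 + \frac{-33 + \frac{1336336}{625} - \frac{45084}{25}}{\frac{1431}{25}} = -3868 + \frac{25}{1431} \cdot \frac{188611}{625} = -3868 + \frac{188611}{35775} = - \frac{138189089}{35775}$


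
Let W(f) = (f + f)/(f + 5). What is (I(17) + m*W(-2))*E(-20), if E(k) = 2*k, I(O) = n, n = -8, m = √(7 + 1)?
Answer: 320 + 320*√2/3 ≈ 470.85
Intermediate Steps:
m = 2*√2 (m = √8 = 2*√2 ≈ 2.8284)
I(O) = -8
W(f) = 2*f/(5 + f) (W(f) = (2*f)/(5 + f) = 2*f/(5 + f))
(I(17) + m*W(-2))*E(-20) = (-8 + (2*√2)*(2*(-2)/(5 - 2)))*(2*(-20)) = (-8 + (2*√2)*(2*(-2)/3))*(-40) = (-8 + (2*√2)*(2*(-2)*(⅓)))*(-40) = (-8 + (2*√2)*(-4/3))*(-40) = (-8 - 8*√2/3)*(-40) = 320 + 320*√2/3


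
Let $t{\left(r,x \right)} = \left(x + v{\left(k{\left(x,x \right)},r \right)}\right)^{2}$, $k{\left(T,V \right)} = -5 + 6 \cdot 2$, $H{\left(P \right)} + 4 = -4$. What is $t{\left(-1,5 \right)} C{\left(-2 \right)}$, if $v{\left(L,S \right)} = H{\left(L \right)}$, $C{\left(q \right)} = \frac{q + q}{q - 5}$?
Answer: $\frac{36}{7} \approx 5.1429$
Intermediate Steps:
$H{\left(P \right)} = -8$ ($H{\left(P \right)} = -4 - 4 = -8$)
$k{\left(T,V \right)} = 7$ ($k{\left(T,V \right)} = -5 + 12 = 7$)
$C{\left(q \right)} = \frac{2 q}{-5 + q}$
$v{\left(L,S \right)} = -8$
$t{\left(r,x \right)} = \left(-8 + x\right)^{2}$ ($t{\left(r,x \right)} = \left(x - 8\right)^{2} = \left(-8 + x\right)^{2}$)
$t{\left(-1,5 \right)} C{\left(-2 \right)} = \left(-8 + 5\right)^{2} \cdot 2 \left(-2\right) \frac{1}{-5 - 2} = \left(-3\right)^{2} \cdot 2 \left(-2\right) \frac{1}{-7} = 9 \cdot 2 \left(-2\right) \left(- \frac{1}{7}\right) = 9 \cdot \frac{4}{7} = \frac{36}{7}$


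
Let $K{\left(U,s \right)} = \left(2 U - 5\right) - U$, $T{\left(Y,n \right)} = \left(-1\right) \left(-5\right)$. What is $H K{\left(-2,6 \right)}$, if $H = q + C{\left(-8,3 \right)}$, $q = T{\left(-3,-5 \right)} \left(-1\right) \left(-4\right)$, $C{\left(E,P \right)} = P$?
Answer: $-161$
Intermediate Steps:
$T{\left(Y,n \right)} = 5$
$q = 20$ ($q = 5 \left(-1\right) \left(-4\right) = \left(-5\right) \left(-4\right) = 20$)
$K{\left(U,s \right)} = -5 + U$ ($K{\left(U,s \right)} = \left(-5 + 2 U\right) - U = -5 + U$)
$H = 23$ ($H = 20 + 3 = 23$)
$H K{\left(-2,6 \right)} = 23 \left(-5 - 2\right) = 23 \left(-7\right) = -161$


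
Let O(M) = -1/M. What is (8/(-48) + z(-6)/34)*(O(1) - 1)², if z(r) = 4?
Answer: -10/51 ≈ -0.19608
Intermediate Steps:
(8/(-48) + z(-6)/34)*(O(1) - 1)² = (8/(-48) + 4/34)*(-1/1 - 1)² = (8*(-1/48) + 4*(1/34))*(-1*1 - 1)² = (-⅙ + 2/17)*(-1 - 1)² = -5/102*(-2)² = -5/102*4 = -10/51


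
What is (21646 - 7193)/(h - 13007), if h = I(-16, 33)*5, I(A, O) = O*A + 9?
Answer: -14453/15602 ≈ -0.92636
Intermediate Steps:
I(A, O) = 9 + A*O (I(A, O) = A*O + 9 = 9 + A*O)
h = -2595 (h = (9 - 16*33)*5 = (9 - 528)*5 = -519*5 = -2595)
(21646 - 7193)/(h - 13007) = (21646 - 7193)/(-2595 - 13007) = 14453/(-15602) = 14453*(-1/15602) = -14453/15602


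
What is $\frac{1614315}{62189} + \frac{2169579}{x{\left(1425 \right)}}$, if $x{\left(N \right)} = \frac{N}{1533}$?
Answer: $\frac{68946904447866}{29539775} \approx 2.334 \cdot 10^{6}$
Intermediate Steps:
$x{\left(N \right)} = \frac{N}{1533}$ ($x{\left(N \right)} = N \frac{1}{1533} = \frac{N}{1533}$)
$\frac{1614315}{62189} + \frac{2169579}{x{\left(1425 \right)}} = \frac{1614315}{62189} + \frac{2169579}{\frac{1}{1533} \cdot 1425} = 1614315 \cdot \frac{1}{62189} + \frac{2169579}{\frac{475}{511}} = \frac{1614315}{62189} + 2169579 \cdot \frac{511}{475} = \frac{1614315}{62189} + \frac{1108654869}{475} = \frac{68946904447866}{29539775}$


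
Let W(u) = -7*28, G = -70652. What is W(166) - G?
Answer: 70456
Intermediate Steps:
W(u) = -196
W(166) - G = -196 - 1*(-70652) = -196 + 70652 = 70456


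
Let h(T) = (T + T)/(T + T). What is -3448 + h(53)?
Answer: -3447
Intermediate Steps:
h(T) = 1 (h(T) = (2*T)/((2*T)) = (2*T)*(1/(2*T)) = 1)
-3448 + h(53) = -3448 + 1 = -3447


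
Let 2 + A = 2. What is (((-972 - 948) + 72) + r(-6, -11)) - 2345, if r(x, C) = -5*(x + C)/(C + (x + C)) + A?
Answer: -117489/28 ≈ -4196.0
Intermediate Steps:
A = 0 (A = -2 + 2 = 0)
r(x, C) = -5*(C + x)/(x + 2*C) (r(x, C) = -5*(x + C)/(C + (x + C)) + 0 = -5*(C + x)/(C + (C + x)) + 0 = -5*(C + x)/(x + 2*C) + 0 = -5*(C + x)/(x + 2*C))
(((-972 - 948) + 72) + r(-6, -11)) - 2345 = (((-972 - 948) + 72) + 5*(-1*(-11) - 1*(-6))/(-6 + 2*(-11))) - 2345 = ((-1920 + 72) + 5*(11 + 6)/(-6 - 22)) - 2345 = (-1848 + 5*17/(-28)) - 2345 = (-1848 + 5*(-1/28)*17) - 2345 = (-1848 - 85/28) - 2345 = -51829/28 - 2345 = -117489/28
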